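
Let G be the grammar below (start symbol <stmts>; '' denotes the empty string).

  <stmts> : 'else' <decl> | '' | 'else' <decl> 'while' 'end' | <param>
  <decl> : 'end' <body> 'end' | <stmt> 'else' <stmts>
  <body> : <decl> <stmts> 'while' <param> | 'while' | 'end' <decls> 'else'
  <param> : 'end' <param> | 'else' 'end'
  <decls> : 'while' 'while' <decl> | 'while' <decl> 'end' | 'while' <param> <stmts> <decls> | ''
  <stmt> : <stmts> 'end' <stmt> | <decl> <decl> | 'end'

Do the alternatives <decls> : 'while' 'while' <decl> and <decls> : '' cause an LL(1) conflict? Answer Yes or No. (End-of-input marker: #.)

FIRST('while' 'while' <decl>) = { 'while' } and FIRST('') = { '' }.
The second is nullable but FOLLOW(<decls>) = { 'else' } is disjoint from FIRST of the first.

No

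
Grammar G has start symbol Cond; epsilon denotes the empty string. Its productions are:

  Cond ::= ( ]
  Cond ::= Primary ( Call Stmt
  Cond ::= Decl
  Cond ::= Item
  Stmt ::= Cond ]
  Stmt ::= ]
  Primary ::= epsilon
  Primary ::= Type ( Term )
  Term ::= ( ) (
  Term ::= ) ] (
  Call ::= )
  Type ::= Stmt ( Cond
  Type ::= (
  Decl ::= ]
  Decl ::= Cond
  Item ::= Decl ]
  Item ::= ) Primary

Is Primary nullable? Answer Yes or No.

Primary has an epsilon-production, so Primary ⇒ epsilon.

Yes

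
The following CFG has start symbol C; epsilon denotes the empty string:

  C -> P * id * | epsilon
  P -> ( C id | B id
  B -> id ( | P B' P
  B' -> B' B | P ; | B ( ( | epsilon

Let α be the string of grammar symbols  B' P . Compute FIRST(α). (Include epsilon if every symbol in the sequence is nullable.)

Add FIRST(B')\{epsilon} = { (, id }; B' is nullable, continue.
Add FIRST(P) = { (, id }; P is not nullable, stop.

{ (, id }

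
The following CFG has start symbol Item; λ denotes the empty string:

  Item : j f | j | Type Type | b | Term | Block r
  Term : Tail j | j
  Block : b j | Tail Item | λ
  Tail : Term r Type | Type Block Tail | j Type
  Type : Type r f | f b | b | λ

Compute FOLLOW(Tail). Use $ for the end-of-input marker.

In Term : Tail j: add FIRST(j) = { j }.
In Block : Tail Item: add FIRST(Item)\{λ} = { b, f, j, r }.
  Since Item is nullable, also add FOLLOW(Block) = { b, f, j, r }.
In Tail : Type Block Tail: Tail is at the end, add FOLLOW(Tail) = { b, f, j, r }.
Union: FOLLOW(Tail) = { b, f, j, r }.

{ b, f, j, r }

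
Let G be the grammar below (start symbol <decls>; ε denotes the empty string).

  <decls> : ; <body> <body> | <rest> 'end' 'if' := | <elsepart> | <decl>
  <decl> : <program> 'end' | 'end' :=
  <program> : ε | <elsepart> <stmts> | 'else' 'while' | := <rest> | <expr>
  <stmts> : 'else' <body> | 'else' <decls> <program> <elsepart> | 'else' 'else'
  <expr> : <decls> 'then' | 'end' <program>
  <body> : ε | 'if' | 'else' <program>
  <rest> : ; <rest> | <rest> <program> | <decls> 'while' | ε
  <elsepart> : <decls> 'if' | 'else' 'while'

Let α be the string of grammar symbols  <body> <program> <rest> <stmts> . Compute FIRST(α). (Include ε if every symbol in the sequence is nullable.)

Add FIRST(<body>)\{ε} = { 'else', 'if' }; <body> is nullable, continue.
Add FIRST(<program>)\{ε} = { 'else', 'end', :=, ; }; <program> is nullable, continue.
Add FIRST(<rest>)\{ε} = { 'else', 'end', :=, ; }; <rest> is nullable, continue.
Add FIRST(<stmts>) = { 'else' }; <stmts> is not nullable, stop.

{ 'else', 'end', 'if', :=, ; }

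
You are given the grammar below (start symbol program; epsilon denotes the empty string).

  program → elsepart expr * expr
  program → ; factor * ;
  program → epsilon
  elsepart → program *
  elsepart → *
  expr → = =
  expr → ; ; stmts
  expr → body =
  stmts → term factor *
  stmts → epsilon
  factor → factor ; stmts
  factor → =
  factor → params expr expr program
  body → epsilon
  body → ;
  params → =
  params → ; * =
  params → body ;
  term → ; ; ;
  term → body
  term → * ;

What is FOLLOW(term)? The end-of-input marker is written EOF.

In stmts → term factor *: add FIRST(factor *) = { ;, = }.
Union: FOLLOW(term) = { ;, = }.

{ ;, = }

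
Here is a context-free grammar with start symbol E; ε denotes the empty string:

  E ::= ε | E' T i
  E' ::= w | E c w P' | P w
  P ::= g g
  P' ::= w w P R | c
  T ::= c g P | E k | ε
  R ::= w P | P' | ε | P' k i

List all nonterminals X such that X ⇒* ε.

Directly nullable (have an ε-production): E, T, R.
No other nonterminal has a production whose RHS symbols are all nullable.

{ E, R, T }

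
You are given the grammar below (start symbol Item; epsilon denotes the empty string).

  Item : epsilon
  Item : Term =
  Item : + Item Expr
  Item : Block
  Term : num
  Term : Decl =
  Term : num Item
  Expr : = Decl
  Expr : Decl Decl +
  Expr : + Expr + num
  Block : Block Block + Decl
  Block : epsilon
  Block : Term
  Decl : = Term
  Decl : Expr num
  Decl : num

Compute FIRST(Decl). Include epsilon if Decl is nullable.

Decl : = Term contributes {=}.
From Decl : Expr num: add FIRST(Expr) = { +, =, num }.
Decl : num contributes {num}.
Union: FIRST(Decl) = { +, =, num }.

{ +, =, num }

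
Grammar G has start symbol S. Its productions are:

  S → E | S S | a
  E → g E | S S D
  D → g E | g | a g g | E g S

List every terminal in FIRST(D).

{ a, g }

D → g E contributes {g}.
D → g contributes {g}.
D → a g g contributes {a}.
From D → E g S: add FIRST(E) = { a, g }.
Union: FIRST(D) = { a, g }.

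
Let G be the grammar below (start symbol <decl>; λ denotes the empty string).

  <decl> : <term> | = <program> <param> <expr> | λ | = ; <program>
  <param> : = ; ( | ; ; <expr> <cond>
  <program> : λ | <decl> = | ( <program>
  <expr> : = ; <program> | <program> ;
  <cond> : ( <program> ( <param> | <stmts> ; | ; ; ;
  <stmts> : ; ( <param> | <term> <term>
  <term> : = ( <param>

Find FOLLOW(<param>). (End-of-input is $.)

In <decl> : = <program> <param> <expr>: add FIRST(<expr>) = { (, ;, = }.
In <cond> : ( <program> ( <param>: <param> is at the end, add FOLLOW(<cond>) = { $, (, ;, = }.
In <stmts> : ; ( <param>: <param> is at the end, add FOLLOW(<stmts>) = { ; }.
In <term> : = ( <param>: <param> is at the end, add FOLLOW(<term>) = { $, ;, = }.
Union: FOLLOW(<param>) = { $, (, ;, = }.

{ $, (, ;, = }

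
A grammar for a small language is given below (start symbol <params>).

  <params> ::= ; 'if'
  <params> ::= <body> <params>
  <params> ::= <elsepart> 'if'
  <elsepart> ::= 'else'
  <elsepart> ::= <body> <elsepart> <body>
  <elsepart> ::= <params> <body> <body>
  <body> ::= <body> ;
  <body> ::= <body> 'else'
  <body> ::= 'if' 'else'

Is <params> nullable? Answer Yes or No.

No nonterminal in this grammar is nullable.
No production of <params> has an RHS whose symbols are all nullable, so <params> is not nullable.

No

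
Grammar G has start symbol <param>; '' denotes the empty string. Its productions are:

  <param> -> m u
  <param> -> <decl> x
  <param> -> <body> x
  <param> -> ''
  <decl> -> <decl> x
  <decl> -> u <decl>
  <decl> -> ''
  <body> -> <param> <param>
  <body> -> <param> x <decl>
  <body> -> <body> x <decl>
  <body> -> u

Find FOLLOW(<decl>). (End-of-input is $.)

{ x }

In <param> -> <decl> x: add FIRST(x) = { x }.
In <decl> -> <decl> x: add FIRST(x) = { x }.
In <decl> -> u <decl>: <decl> is at the end, add FOLLOW(<decl>) = { x }.
In <body> -> <param> x <decl>: <decl> is at the end, add FOLLOW(<body>) = { x }.
In <body> -> <body> x <decl>: <decl> is at the end, add FOLLOW(<body>) = { x }.
Union: FOLLOW(<decl>) = { x }.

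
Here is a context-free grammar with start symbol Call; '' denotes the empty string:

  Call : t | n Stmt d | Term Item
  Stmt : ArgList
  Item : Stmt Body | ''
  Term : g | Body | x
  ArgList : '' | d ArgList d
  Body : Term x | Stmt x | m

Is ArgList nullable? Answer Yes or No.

ArgList has an ''-production, so ArgList ⇒ ''.

Yes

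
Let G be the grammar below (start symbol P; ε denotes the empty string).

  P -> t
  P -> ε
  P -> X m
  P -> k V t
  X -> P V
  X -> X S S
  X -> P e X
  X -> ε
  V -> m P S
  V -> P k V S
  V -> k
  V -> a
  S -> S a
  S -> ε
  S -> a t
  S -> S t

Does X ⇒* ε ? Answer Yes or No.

Yes

X has an ε-production, so X ⇒ ε.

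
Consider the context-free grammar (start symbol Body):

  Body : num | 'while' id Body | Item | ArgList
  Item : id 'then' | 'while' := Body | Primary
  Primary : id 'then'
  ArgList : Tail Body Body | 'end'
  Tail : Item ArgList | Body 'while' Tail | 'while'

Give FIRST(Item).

Item : id 'then' contributes {id}.
Item : 'while' := Body contributes {'while'}.
From Item : Primary: add FIRST(Primary) = { id }.
Union: FIRST(Item) = { 'while', id }.

{ 'while', id }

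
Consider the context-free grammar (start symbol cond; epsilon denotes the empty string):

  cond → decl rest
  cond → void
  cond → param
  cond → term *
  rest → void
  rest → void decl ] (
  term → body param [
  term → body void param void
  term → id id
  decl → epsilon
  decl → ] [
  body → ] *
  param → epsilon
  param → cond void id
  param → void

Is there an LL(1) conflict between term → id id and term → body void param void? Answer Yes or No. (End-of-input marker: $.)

FIRST(id id) = { id } and FIRST(body void param void) = { ] }.
The FIRST sets are disjoint and neither alternative is nullable — no conflict.

No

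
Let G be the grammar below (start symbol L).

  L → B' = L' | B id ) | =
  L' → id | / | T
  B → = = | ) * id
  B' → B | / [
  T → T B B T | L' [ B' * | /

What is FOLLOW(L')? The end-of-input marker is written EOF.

In L → B' = L': L' is at the end, add FOLLOW(L) = { EOF }.
In T → L' [ B' *: add FIRST([ B' *) = { [ }.
Union: FOLLOW(L') = { EOF, [ }.

{ EOF, [ }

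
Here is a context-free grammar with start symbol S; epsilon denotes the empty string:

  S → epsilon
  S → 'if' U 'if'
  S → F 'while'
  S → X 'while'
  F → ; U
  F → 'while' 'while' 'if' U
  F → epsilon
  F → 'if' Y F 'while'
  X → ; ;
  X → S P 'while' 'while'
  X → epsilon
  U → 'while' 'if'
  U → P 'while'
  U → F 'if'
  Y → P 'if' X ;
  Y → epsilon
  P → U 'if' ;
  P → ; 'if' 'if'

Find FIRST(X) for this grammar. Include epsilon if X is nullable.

X → ; ; contributes {;}.
From X → S P 'while' 'while': S nullable, take FIRST(S) ∪ FIRST(P) = { 'if', 'while', ; }.
X → epsilon contributes epsilon.
Union: FIRST(X) = { 'if', 'while', ;, epsilon }.

{ 'if', 'while', ;, epsilon }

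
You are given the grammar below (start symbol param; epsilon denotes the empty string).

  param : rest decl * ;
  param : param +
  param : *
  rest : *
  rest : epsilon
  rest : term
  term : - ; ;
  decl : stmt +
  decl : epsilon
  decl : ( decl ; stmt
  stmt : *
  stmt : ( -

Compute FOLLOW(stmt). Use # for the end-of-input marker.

In decl : stmt +: add FIRST(+) = { + }.
In decl : ( decl ; stmt: stmt is at the end, add FOLLOW(decl) = { *, ; }.
Union: FOLLOW(stmt) = { *, +, ; }.

{ *, +, ; }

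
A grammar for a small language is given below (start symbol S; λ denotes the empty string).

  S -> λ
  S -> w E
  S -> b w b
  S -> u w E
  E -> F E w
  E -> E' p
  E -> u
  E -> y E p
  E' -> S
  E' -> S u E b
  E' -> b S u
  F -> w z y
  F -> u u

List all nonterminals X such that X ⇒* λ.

Directly nullable (have an λ-production): S.
E' -> S with every symbol nullable, so E' is nullable.
No other nonterminal has a production whose RHS symbols are all nullable.

{ E', S }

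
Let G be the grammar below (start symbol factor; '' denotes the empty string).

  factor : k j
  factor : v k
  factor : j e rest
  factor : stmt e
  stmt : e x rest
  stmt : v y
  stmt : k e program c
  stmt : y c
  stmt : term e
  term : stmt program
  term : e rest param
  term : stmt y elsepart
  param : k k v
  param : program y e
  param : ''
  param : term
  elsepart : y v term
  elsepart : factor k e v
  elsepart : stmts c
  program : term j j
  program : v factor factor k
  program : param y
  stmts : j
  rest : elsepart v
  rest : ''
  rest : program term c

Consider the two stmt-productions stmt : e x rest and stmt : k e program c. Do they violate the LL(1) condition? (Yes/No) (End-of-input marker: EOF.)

FIRST(e x rest) = { e } and FIRST(k e program c) = { k }.
The FIRST sets are disjoint and neither alternative is nullable — no conflict.

No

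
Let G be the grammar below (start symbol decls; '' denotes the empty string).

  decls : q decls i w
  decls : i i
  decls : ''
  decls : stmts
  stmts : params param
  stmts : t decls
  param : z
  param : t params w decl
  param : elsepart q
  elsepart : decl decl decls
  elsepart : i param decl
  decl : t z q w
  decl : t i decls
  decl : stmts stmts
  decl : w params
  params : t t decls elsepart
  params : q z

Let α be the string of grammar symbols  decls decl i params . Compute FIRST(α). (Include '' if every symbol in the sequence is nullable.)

Add FIRST(decls)\{''} = { i, q, t }; decls is nullable, continue.
Add FIRST(decl) = { q, t, w }; decl is not nullable, stop.

{ i, q, t, w }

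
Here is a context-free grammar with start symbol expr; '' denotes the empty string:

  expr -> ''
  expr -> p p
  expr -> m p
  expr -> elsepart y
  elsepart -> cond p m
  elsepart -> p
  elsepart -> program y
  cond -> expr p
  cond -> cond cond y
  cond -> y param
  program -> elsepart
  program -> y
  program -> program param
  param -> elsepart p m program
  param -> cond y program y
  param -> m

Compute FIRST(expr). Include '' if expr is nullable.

expr -> '' contributes ''.
expr -> p p contributes {p}.
expr -> m p contributes {m}.
From expr -> elsepart y: add FIRST(elsepart) = { m, p, y }.
Union: FIRST(expr) = { m, p, y, '' }.

{ m, p, y, '' }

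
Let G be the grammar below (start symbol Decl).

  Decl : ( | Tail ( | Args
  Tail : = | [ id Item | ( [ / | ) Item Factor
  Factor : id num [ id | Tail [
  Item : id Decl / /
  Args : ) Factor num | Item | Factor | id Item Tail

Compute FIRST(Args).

{ (, ), =, [, id }

Args : ) Factor num contributes {)}.
From Args : Item: add FIRST(Item) = { id }.
From Args : Factor: add FIRST(Factor) = { (, ), =, [, id }.
Args : id Item Tail contributes {id}.
Union: FIRST(Args) = { (, ), =, [, id }.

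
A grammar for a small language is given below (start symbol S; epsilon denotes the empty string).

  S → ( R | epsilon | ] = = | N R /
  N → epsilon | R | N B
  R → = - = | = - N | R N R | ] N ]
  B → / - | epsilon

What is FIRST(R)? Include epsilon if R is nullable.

R → = - = contributes {=}.
R → = - N contributes {=}.
From R → R N R: add FIRST(R) = { =, ] }.
R → ] N ] contributes {]}.
Union: FIRST(R) = { =, ] }.

{ =, ] }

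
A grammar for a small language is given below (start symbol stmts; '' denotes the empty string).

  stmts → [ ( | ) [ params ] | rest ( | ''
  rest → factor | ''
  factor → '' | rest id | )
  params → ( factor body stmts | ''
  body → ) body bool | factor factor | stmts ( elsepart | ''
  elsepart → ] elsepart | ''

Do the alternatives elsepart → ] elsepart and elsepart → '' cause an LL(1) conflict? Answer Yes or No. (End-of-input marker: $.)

FIRST(] elsepart) = { ] } and FIRST('') = { '' }.
The second alternative is nullable and FOLLOW(elsepart) = { (, ), [, ], bool, id } shares ] with FIRST of the first — conflict.

Yes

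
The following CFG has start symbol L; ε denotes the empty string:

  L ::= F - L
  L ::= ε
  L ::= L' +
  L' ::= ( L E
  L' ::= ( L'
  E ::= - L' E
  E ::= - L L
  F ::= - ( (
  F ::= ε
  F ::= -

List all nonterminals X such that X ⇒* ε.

{ F, L }

Directly nullable (have an ε-production): L, F.
No other nonterminal has a production whose RHS symbols are all nullable.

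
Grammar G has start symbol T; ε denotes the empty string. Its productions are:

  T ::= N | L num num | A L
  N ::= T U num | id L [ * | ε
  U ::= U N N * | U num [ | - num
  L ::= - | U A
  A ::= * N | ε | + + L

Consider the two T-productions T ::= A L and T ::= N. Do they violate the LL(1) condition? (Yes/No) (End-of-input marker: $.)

Yes

FIRST(A L) = { *, +, - } and FIRST(N) = { *, +, -, id, ε }.
Both contain *, so the two alternatives are not disjoint — LL(1) conflict.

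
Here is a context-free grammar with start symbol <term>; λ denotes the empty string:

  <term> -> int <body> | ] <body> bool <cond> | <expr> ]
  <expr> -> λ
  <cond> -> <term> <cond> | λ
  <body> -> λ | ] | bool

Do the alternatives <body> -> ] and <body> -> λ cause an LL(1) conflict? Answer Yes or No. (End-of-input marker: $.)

FIRST(]) = { ] } and FIRST(λ) = { λ }.
The second alternative is nullable and FOLLOW(<body>) = { $, ], bool, int } shares ] with FIRST of the first — conflict.

Yes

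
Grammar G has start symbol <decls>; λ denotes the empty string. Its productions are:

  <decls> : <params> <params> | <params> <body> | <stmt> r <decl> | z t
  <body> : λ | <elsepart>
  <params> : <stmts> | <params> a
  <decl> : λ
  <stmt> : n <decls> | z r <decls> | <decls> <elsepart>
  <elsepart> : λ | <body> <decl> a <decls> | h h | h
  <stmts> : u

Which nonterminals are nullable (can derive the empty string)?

Directly nullable (have an λ-production): <body>, <decl>, <elsepart>.
No other nonterminal has a production whose RHS symbols are all nullable.

{ <body>, <decl>, <elsepart> }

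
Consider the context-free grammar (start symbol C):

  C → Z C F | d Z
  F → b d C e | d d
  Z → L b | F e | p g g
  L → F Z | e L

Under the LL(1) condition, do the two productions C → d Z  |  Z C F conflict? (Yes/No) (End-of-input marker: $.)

FIRST(d Z) = { d } and FIRST(Z C F) = { b, d, e, p }.
Both contain d, so the two alternatives are not disjoint — LL(1) conflict.

Yes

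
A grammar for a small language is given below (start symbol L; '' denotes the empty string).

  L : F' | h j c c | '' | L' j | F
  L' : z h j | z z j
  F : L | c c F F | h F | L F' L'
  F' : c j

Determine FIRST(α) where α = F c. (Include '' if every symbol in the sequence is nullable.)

{ c, h, z }

Add FIRST(F)\{''} = { c, h, z }; F is nullable, continue.
c is a terminal; add {c} and stop.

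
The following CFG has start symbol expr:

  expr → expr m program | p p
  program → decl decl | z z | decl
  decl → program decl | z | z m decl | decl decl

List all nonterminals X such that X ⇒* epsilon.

{ } (none)

No nonterminal has an empty production or an RHS whose symbols are all nullable.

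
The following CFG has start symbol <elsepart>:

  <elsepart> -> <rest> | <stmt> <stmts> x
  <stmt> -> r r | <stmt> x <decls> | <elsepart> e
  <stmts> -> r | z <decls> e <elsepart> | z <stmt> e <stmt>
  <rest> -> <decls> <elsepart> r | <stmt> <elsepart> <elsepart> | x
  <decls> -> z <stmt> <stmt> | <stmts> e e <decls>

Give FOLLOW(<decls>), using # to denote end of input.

{ e, r, x, z }

In <stmt> -> <stmt> x <decls>: <decls> is at the end, add FOLLOW(<stmt>) = { e, r, x, z }.
In <stmts> -> z <decls> e <elsepart>: add FIRST(e <elsepart>) = { e }.
In <rest> -> <decls> <elsepart> r: add FIRST(<elsepart> r) = { r, x, z }.
In <decls> -> <stmts> e e <decls>: <decls> is at the end, add FOLLOW(<decls>) = { e, r, x, z }.
Union: FOLLOW(<decls>) = { e, r, x, z }.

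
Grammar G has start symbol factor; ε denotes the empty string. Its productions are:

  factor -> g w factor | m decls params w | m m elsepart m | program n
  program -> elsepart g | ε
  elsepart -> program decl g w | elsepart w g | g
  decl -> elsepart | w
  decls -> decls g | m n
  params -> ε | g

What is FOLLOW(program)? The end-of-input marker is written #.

In factor -> program n: add FIRST(n) = { n }.
In elsepart -> program decl g w: add FIRST(decl g w) = { g, w }.
Union: FOLLOW(program) = { g, n, w }.

{ g, n, w }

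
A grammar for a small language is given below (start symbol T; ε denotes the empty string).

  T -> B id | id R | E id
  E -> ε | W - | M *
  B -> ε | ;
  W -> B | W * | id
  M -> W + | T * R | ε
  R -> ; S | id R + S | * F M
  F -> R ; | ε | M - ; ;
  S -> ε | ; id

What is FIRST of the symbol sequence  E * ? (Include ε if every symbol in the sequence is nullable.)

{ *, +, -, ;, id }

Add FIRST(E)\{ε} = { *, +, -, ;, id }; E is nullable, continue.
* is a terminal; add {*} and stop.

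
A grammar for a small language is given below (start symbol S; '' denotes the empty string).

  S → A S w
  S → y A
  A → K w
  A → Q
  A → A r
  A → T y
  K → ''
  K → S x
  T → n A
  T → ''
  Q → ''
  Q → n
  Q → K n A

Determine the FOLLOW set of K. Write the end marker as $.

In A → K w: add FIRST(w) = { w }.
In Q → K n A: add FIRST(n A) = { n }.
Union: FOLLOW(K) = { n, w }.

{ n, w }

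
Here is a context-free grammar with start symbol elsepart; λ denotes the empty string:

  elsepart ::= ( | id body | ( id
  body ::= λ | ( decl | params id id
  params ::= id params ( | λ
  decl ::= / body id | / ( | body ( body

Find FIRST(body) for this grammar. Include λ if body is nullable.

body ::= λ contributes λ.
body ::= ( decl contributes {(}.
From body ::= params id id: params nullable, take FIRST(params) ∪ {id} = { id }.
Union: FIRST(body) = { (, id, λ }.

{ (, id, λ }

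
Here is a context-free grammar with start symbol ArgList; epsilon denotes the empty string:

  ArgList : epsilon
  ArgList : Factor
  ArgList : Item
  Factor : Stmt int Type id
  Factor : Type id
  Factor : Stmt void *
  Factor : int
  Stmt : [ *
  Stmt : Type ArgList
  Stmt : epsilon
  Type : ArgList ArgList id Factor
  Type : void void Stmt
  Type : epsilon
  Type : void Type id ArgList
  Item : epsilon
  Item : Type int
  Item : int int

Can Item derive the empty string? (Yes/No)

Yes

Item has an epsilon-production, so Item ⇒ epsilon.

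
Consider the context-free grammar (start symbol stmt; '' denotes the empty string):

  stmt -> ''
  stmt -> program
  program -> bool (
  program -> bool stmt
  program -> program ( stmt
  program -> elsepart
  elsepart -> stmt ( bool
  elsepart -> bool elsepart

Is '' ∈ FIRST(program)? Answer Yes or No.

No

Nullable nonterminals: stmt.
No production of program has an RHS whose symbols are all nullable, so program is not nullable.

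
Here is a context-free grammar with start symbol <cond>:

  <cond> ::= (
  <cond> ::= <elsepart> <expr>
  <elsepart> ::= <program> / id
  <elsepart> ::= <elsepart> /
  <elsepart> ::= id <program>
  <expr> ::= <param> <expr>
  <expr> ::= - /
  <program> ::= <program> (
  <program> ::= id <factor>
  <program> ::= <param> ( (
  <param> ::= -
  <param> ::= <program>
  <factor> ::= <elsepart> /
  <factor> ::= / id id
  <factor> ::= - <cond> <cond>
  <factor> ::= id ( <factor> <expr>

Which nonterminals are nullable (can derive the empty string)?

{ } (none)

No nonterminal has an empty production or an RHS whose symbols are all nullable.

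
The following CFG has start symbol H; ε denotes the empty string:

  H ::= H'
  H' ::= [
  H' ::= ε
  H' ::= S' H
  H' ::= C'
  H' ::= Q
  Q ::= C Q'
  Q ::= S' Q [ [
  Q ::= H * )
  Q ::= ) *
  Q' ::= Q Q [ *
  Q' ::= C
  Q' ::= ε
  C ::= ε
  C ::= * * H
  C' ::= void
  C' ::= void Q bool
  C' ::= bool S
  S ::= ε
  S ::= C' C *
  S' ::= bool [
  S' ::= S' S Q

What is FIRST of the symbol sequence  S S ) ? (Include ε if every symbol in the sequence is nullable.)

{ ), bool, void }

Add FIRST(S)\{ε} = { bool, void }; S is nullable, continue.
Add FIRST(S)\{ε} = { bool, void }; S is nullable, continue.
) is a terminal; add {)} and stop.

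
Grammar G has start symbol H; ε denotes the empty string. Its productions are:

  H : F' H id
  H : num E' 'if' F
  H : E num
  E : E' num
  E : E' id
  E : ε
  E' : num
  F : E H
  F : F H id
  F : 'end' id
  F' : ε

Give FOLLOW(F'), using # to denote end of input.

{ num }

In H : F' H id: add FIRST(H id) = { num }.
Union: FOLLOW(F') = { num }.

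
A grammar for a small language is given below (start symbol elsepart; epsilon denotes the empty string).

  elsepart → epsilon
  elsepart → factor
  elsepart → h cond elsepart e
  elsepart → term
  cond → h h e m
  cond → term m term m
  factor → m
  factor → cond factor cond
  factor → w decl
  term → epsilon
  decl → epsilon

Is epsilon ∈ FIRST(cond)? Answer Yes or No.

Nullable nonterminals: decl, elsepart, term.
No production of cond has an RHS whose symbols are all nullable, so cond is not nullable.

No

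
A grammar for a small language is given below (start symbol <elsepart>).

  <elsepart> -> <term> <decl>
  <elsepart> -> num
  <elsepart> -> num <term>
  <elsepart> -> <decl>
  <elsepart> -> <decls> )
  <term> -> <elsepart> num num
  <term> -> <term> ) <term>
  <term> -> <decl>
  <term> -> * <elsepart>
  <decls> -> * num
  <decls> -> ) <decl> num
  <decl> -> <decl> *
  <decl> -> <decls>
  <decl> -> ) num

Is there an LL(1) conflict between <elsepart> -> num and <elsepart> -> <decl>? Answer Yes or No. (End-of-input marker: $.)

FIRST(num) = { num } and FIRST(<decl>) = { ), * }.
The FIRST sets are disjoint and neither alternative is nullable — no conflict.

No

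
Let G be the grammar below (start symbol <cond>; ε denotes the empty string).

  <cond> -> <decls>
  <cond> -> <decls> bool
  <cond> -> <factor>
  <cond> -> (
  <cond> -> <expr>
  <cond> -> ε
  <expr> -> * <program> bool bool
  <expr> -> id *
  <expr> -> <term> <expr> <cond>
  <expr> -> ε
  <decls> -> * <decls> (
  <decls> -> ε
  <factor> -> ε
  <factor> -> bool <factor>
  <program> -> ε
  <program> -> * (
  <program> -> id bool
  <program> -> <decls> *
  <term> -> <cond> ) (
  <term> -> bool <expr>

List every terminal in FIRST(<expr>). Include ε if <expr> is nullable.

{ (, ), *, bool, id, ε }

<expr> -> * <program> bool bool contributes {*}.
<expr> -> id * contributes {id}.
From <expr> -> <term> <expr> <cond>: add FIRST(<term>) = { (, ), *, bool, id }.
<expr> -> ε contributes ε.
Union: FIRST(<expr>) = { (, ), *, bool, id, ε }.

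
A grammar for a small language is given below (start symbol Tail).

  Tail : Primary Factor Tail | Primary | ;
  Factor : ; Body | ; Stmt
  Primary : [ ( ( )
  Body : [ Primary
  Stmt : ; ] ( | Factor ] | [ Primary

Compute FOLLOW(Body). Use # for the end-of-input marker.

{ ;, [, ] }

In Factor : ; Body: Body is at the end, add FOLLOW(Factor) = { ;, [, ] }.
Union: FOLLOW(Body) = { ;, [, ] }.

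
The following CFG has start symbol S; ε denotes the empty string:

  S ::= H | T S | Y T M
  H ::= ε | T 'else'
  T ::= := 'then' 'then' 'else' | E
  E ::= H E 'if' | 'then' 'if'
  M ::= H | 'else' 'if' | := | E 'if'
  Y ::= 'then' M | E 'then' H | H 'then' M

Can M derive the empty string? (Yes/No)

M ::= H and each of H is nullable, so M ⇒* ε.

Yes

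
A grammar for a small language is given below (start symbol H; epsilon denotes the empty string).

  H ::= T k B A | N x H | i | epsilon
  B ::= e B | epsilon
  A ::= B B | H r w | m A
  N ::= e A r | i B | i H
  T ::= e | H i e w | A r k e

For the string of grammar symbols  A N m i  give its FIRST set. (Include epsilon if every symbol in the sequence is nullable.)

Add FIRST(A)\{epsilon} = { e, i, m, r }; A is nullable, continue.
Add FIRST(N) = { e, i }; N is not nullable, stop.

{ e, i, m, r }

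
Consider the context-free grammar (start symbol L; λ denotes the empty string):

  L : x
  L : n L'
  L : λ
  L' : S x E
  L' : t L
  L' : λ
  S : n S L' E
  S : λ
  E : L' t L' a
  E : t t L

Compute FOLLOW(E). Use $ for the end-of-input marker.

{ $, a, n, t, x }

In L' : S x E: E is at the end, add FOLLOW(L') = { $, a, n, t, x }.
In S : n S L' E: E is at the end, add FOLLOW(S) = { n, t, x }.
Union: FOLLOW(E) = { $, a, n, t, x }.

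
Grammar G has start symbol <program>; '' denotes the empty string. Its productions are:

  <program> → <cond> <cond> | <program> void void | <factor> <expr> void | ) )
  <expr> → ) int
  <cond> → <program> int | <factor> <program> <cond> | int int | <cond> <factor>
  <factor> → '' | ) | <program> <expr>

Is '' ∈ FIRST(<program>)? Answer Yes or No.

Nullable nonterminals: <factor>.
No production of <program> has an RHS whose symbols are all nullable, so <program> is not nullable.

No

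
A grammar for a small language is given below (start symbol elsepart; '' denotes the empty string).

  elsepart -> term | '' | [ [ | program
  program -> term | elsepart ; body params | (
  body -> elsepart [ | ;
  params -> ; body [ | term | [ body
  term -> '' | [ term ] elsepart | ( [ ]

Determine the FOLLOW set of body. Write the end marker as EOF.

In program -> elsepart ; body params: add FIRST(params)\{''} = { (, ;, [ }.
  Since params is nullable, also add FOLLOW(program) = { EOF, ;, [, ] }.
In params -> ; body [: add FIRST([) = { [ }.
In params -> [ body: body is at the end, add FOLLOW(params) = { EOF, ;, [, ] }.
Union: FOLLOW(body) = { EOF, (, ;, [, ] }.

{ EOF, (, ;, [, ] }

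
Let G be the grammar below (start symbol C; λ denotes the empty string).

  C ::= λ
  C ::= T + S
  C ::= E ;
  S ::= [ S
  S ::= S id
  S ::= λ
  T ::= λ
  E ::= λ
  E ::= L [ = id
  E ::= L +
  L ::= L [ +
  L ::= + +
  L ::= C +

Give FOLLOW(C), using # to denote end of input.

C is the start symbol, so # ∈ FOLLOW(C).
In L ::= C +: add FIRST(+) = { + }.
Union: FOLLOW(C) = { #, + }.

{ #, + }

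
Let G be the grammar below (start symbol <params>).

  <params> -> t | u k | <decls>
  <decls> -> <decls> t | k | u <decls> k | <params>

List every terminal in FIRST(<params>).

{ k, t, u }

<params> -> t contributes {t}.
<params> -> u k contributes {u}.
From <params> -> <decls>: add FIRST(<decls>) = { k, t, u }.
Union: FIRST(<params>) = { k, t, u }.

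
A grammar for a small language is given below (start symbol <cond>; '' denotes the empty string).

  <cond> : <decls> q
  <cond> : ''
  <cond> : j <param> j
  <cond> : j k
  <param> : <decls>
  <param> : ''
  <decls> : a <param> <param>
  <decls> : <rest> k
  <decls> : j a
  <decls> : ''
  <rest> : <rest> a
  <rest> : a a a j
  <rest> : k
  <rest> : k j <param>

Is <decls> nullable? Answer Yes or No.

<decls> has an ''-production, so <decls> ⇒ ''.

Yes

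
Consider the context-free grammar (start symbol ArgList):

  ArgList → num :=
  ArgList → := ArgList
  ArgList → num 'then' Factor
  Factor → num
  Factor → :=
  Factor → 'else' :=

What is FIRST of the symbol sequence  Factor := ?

Add FIRST(Factor) = { 'else', :=, num }; Factor is not nullable, stop.

{ 'else', :=, num }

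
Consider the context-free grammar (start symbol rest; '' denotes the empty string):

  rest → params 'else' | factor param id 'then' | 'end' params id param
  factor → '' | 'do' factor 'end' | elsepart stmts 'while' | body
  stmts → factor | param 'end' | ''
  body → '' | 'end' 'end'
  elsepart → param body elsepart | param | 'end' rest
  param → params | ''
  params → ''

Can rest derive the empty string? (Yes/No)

Nullable nonterminals: body, elsepart, factor, param, params, stmts.
No production of rest has an RHS whose symbols are all nullable, so rest is not nullable.

No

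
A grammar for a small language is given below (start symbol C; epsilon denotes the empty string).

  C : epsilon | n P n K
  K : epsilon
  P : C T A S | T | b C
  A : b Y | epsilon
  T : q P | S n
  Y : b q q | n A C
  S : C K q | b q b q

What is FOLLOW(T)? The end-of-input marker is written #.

In P : C T A S: add FIRST(A S) = { b, n, q }.
In P : T: T is at the end, add FOLLOW(P) = { b, n, q }.
Union: FOLLOW(T) = { b, n, q }.

{ b, n, q }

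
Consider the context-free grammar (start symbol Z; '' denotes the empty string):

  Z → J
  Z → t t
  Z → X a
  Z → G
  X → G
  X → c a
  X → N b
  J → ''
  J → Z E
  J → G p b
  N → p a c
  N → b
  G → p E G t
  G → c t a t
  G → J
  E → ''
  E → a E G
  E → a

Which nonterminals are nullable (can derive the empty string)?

Directly nullable (have an ''-production): J, E.
X → G with every symbol nullable, so X is nullable.
G → J with every symbol nullable, so G is nullable.
Z → J with every symbol nullable, so Z is nullable.
No other nonterminal has a production whose RHS symbols are all nullable.

{ E, G, J, X, Z }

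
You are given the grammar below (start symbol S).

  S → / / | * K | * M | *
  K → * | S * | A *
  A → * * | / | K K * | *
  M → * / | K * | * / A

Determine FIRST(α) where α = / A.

{ / }

/ is a terminal; add {/} and stop.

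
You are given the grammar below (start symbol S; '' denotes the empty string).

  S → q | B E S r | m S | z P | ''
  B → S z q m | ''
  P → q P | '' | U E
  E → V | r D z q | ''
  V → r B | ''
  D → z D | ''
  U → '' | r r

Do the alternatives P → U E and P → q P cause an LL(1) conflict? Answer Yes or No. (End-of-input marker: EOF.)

FIRST(U E) = { r, '' } and FIRST(q P) = { q }.
The first is nullable but FOLLOW(P) = { EOF, r, z } is disjoint from FIRST of the second.

No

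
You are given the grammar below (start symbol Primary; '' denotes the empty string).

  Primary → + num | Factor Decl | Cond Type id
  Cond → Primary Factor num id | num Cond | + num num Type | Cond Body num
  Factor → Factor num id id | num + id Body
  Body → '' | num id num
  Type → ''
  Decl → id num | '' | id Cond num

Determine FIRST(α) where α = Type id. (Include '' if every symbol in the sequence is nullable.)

Add FIRST(Type)\{''} = {  }; Type is nullable, continue.
id is a terminal; add {id} and stop.

{ id }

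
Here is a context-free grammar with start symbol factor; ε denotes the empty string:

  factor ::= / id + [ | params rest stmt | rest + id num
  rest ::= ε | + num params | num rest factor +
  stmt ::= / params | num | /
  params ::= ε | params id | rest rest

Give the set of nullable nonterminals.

{ params, rest }

Directly nullable (have an ε-production): rest, params.
No other nonterminal has a production whose RHS symbols are all nullable.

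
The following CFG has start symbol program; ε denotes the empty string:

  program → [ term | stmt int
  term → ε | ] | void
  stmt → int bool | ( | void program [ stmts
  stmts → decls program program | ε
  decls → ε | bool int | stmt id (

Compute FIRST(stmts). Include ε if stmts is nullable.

{ (, [, bool, int, void, ε }

From stmts → decls program program: decls nullable, take FIRST(decls) ∪ FIRST(program) = { (, [, bool, int, void }.
stmts → ε contributes ε.
Union: FIRST(stmts) = { (, [, bool, int, void, ε }.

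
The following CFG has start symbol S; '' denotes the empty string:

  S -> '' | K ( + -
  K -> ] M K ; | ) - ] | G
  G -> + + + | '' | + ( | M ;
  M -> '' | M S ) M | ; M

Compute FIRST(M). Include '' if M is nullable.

M -> '' contributes ''.
From M -> M S ) M: M, S nullable, take FIRST(M) ∪ FIRST(S) ∪ {)} = { (, ), +, ;, ] }.
M -> ; M contributes {;}.
Union: FIRST(M) = { (, ), +, ;, ], '' }.

{ (, ), +, ;, ], '' }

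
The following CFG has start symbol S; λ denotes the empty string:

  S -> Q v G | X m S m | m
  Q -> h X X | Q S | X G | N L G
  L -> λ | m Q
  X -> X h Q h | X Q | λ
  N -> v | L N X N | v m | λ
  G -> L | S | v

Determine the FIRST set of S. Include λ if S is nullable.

From S -> Q v G: Q nullable, take FIRST(Q) ∪ {v} = { h, m, v }.
From S -> X m S m: X nullable, take FIRST(X) ∪ {m} = { h, m, v }.
S -> m contributes {m}.
Union: FIRST(S) = { h, m, v }.

{ h, m, v }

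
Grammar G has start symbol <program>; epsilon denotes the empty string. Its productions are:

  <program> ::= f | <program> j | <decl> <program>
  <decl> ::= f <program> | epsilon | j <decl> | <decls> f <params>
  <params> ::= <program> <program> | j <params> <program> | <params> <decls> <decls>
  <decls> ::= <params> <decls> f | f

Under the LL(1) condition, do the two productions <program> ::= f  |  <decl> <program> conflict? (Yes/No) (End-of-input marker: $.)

Yes

FIRST(f) = { f } and FIRST(<decl> <program>) = { f, j }.
Both contain f, so the two alternatives are not disjoint — LL(1) conflict.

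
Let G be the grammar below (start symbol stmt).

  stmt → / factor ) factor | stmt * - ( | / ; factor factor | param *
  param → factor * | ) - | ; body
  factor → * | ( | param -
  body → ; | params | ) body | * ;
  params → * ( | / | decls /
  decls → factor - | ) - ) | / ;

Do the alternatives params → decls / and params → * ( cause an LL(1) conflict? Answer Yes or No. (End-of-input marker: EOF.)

FIRST(decls /) = { (, ), *, /, ; } and FIRST(* () = { * }.
Both contain *, so the two alternatives are not disjoint — LL(1) conflict.

Yes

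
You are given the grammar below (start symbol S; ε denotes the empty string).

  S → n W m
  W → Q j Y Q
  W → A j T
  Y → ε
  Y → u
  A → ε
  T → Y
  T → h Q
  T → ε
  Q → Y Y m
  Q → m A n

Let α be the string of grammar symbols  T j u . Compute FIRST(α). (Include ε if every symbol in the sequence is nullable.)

{ h, j, u }

Add FIRST(T)\{ε} = { h, u }; T is nullable, continue.
j is a terminal; add {j} and stop.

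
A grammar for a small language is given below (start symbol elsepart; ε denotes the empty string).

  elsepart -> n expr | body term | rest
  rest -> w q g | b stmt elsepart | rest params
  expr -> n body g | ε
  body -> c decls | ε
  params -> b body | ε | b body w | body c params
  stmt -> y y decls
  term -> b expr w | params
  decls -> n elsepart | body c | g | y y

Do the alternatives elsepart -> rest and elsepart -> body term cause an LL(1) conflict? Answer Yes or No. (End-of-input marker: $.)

FIRST(rest) = { b, w } and FIRST(body term) = { b, c, ε }.
Both contain b, so the two alternatives are not disjoint — LL(1) conflict.

Yes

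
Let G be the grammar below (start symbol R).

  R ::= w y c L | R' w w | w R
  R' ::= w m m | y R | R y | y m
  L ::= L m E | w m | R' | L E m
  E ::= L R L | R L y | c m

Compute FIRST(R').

R' ::= w m m contributes {w}.
R' ::= y R contributes {y}.
From R' ::= R y: add FIRST(R) = { w, y }.
R' ::= y m contributes {y}.
Union: FIRST(R') = { w, y }.

{ w, y }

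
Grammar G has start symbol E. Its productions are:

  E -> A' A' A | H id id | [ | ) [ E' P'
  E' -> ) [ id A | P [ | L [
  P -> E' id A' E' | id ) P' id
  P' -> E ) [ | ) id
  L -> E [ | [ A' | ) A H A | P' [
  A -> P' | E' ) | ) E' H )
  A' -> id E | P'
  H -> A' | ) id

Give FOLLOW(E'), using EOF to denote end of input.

{ ), [, id }

In E -> ) [ E' P': add FIRST(P') = { ), [, id }.
In P -> E' id A' E': add FIRST(id A' E') = { id }.
In P -> E' id A' E': E' is at the end, add FOLLOW(P) = { [ }.
In A -> E' ): add FIRST()) = { ) }.
In A -> ) E' H ): add FIRST(H )) = { ), [, id }.
Union: FOLLOW(E') = { ), [, id }.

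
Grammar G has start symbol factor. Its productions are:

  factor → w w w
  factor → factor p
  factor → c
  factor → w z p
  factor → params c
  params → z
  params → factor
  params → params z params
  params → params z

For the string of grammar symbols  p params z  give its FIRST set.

{ p }

p is a terminal; add {p} and stop.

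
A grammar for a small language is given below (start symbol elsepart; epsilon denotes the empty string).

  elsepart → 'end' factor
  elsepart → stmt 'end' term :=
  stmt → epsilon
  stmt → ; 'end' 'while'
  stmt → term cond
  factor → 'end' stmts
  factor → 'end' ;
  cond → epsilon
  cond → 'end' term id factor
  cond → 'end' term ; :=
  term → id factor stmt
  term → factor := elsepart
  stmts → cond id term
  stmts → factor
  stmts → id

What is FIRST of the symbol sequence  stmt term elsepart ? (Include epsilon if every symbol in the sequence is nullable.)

{ 'end', ;, id }

Add FIRST(stmt)\{epsilon} = { 'end', ;, id }; stmt is nullable, continue.
Add FIRST(term) = { 'end', id }; term is not nullable, stop.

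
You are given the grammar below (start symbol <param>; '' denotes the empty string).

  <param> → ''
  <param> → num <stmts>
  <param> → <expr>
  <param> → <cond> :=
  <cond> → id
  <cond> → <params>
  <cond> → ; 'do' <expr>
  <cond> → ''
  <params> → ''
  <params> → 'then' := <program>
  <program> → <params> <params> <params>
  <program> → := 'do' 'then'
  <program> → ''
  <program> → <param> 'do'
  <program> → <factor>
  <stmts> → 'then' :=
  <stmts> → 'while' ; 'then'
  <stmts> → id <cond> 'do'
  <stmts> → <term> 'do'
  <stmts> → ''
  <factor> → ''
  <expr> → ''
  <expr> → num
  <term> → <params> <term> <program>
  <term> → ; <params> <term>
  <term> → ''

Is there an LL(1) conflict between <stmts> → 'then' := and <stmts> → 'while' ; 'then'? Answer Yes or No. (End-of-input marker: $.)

FIRST('then' :=) = { 'then' } and FIRST('while' ; 'then') = { 'while' }.
The FIRST sets are disjoint and neither alternative is nullable — no conflict.

No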